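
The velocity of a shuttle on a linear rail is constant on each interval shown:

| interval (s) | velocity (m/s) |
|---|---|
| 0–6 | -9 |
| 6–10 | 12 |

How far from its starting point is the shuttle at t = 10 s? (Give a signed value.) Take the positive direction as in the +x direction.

Net displacement equals the area under the velocity-time graph (areas below the axis count negative).
0–6 s: -9 × 6 = -54 m
6–10 s: 12 × 4 = 48 m
Net displacement = -6 m

-6 m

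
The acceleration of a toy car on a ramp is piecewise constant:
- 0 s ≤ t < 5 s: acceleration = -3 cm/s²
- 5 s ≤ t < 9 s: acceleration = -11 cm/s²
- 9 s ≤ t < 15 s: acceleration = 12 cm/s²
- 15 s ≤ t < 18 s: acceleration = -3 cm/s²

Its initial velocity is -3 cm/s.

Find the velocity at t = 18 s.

1 cm/s

Δv equals the area under the a-t graph; then v = v₀ + Δv.
0–5 s: -3 × 5 = -15 cm/s
5–9 s: -11 × 4 = -44 cm/s
9–15 s: 12 × 6 = 72 cm/s
15–18 s: -3 × 3 = -9 cm/s
Δv = 4 cm/s, so v(18) = -3 + (4) = 1 cm/s.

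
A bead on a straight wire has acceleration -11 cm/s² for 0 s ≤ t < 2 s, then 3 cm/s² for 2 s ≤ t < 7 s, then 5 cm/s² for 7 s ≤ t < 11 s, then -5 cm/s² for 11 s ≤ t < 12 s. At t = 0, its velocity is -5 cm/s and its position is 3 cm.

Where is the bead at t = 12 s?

On each constant-a segment, Δv = aΔt and Δx = v₀Δt + ½aΔt²; chain segment to segment.
0–2 s: v starts -5 cm/s; Δx = -5·2 + ½·-11·2² = -32 cm; v ends -27 cm/s.
2–7 s: v starts -27 cm/s; Δx = -27·5 + ½·3·5² = -97.5 cm; v ends -12 cm/s.
7–11 s: v starts -12 cm/s; Δx = -12·4 + ½·5·4² = -8 cm; v ends 8 cm/s.
11–12 s: v starts 8 cm/s; Δx = 8·1 + ½·-5·1² = 5.5 cm; v ends 3 cm/s.
x(12) = 3 + Σ Δx = -129 cm.

-129 cm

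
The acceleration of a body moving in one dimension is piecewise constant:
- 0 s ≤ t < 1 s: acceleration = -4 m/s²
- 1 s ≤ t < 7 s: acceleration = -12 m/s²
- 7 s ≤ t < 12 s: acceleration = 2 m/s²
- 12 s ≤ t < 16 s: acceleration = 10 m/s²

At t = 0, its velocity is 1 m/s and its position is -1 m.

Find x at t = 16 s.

On each constant-a segment, Δv = aΔt and Δx = v₀Δt + ½aΔt²; chain segment to segment.
0–1 s: v starts 1 m/s; Δx = 1·1 + ½·-4·1² = -1 m; v ends -3 m/s.
1–7 s: v starts -3 m/s; Δx = -3·6 + ½·-12·6² = -234 m; v ends -75 m/s.
7–12 s: v starts -75 m/s; Δx = -75·5 + ½·2·5² = -350 m; v ends -65 m/s.
12–16 s: v starts -65 m/s; Δx = -65·4 + ½·10·4² = -180 m; v ends -25 m/s.
x(16) = -1 + Σ Δx = -766 m.

-766 m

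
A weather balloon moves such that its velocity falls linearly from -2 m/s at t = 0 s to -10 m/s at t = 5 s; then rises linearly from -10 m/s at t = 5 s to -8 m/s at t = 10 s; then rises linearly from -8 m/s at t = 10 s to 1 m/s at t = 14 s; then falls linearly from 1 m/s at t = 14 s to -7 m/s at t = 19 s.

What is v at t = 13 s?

-1.25 m/s

On 10–14 s the graph is linear from -8 to 1 m/s: v(13) = -8 + (1 − -8)·(13 − 10)/(14 − 10) = -1.25 m/s.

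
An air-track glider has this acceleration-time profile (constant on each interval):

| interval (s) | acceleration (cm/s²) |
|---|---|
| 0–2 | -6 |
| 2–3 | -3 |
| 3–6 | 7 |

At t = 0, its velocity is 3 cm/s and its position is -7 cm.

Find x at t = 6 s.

On each constant-a segment, Δv = aΔt and Δx = v₀Δt + ½aΔt²; chain segment to segment.
0–2 s: v starts 3 cm/s; Δx = 3·2 + ½·-6·2² = -6 cm; v ends -9 cm/s.
2–3 s: v starts -9 cm/s; Δx = -9·1 + ½·-3·1² = -10.5 cm; v ends -12 cm/s.
3–6 s: v starts -12 cm/s; Δx = -12·3 + ½·7·3² = -4.5 cm; v ends 9 cm/s.
x(6) = -7 + Σ Δx = -28 cm.

-28 cm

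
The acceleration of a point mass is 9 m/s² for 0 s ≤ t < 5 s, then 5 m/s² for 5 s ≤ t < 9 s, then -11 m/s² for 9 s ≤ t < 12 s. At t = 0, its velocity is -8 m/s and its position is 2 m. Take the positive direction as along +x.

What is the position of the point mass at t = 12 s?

On each constant-a segment, Δv = aΔt and Δx = v₀Δt + ½aΔt²; chain segment to segment.
0–5 s: v starts -8 m/s; Δx = -8·5 + ½·9·5² = 72.5 m; v ends 37 m/s.
5–9 s: v starts 37 m/s; Δx = 37·4 + ½·5·4² = 188 m; v ends 57 m/s.
9–12 s: v starts 57 m/s; Δx = 57·3 + ½·-11·3² = 121.5 m; v ends 24 m/s.
x(12) = 2 + Σ Δx = 384 m.

384 m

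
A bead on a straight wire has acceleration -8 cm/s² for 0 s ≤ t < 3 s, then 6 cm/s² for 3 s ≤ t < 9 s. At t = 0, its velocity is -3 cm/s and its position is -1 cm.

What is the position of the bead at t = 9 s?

On each constant-a segment, Δv = aΔt and Δx = v₀Δt + ½aΔt²; chain segment to segment.
0–3 s: v starts -3 cm/s; Δx = -3·3 + ½·-8·3² = -45 cm; v ends -27 cm/s.
3–9 s: v starts -27 cm/s; Δx = -27·6 + ½·6·6² = -54 cm; v ends 9 cm/s.
x(9) = -1 + Σ Δx = -100 cm.

-100 cm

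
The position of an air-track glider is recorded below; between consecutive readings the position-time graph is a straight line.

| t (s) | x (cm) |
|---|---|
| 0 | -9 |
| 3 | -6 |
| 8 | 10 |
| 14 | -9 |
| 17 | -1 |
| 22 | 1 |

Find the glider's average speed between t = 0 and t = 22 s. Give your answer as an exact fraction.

24/11 cm/s

Average speed = (total path length)/(elapsed time); on a piecewise-linear x-t graph the path length is Σ|Δx|.
0–3 s: |Δx| = |-6 − -9| = 3 cm
3–8 s: |Δx| = |10 − -6| = 16 cm
8–14 s: |Δx| = |-9 − 10| = 19 cm
14–17 s: |Δx| = |-1 − -9| = 8 cm
17–22 s: |Δx| = |1 − -1| = 2 cm
Total path = 48 cm; average speed = 48/22 = 24/11 cm/s.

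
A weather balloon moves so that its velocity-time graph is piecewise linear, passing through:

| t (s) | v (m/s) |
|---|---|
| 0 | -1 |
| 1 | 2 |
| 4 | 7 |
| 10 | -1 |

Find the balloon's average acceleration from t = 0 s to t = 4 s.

Average acceleration = Δv/Δt = (7 − -1)/(4 − 0) = 2 m/s².

2 m/s²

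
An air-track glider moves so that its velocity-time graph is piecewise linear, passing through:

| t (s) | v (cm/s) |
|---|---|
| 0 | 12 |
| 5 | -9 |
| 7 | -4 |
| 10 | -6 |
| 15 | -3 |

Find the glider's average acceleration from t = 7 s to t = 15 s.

0.125 cm/s²

Average acceleration = Δv/Δt = (-3 − -4)/(15 − 7) = 0.125 cm/s².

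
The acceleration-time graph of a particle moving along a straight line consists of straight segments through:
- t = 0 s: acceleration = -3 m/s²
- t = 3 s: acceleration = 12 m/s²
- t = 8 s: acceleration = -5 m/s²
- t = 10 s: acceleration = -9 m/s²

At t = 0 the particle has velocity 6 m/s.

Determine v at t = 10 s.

Δv equals the area under the a-t graph; then v = v₀ + Δv.
0–3 s: ½(-3 + 12)(3) = 13.5 m/s
3–8 s: ½(12 + -5)(5) = 17.5 m/s
8–10 s: ½(-5 + -9)(2) = -14 m/s
Δv = 17 m/s, so v(10) = 6 + (17) = 23 m/s.

23 m/s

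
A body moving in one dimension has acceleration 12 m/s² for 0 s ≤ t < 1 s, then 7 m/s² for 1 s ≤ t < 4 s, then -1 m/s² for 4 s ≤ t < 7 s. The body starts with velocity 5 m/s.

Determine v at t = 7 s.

Δv equals the area under the a-t graph; then v = v₀ + Δv.
0–1 s: 12 × 1 = 12 m/s
1–4 s: 7 × 3 = 21 m/s
4–7 s: -1 × 3 = -3 m/s
Δv = 30 m/s, so v(7) = 5 + (30) = 35 m/s.

35 m/s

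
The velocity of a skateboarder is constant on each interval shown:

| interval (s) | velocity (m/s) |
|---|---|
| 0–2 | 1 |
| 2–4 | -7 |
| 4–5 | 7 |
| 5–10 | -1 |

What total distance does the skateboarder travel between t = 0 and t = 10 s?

28 m

Total distance travelled is ∫|v| dt — sum the magnitudes of each area piece.
0–2 s: |1| × 2 = 2 m
2–4 s: |-7| × 2 = 14 m
4–5 s: |7| × 1 = 7 m
5–10 s: |-1| × 5 = 5 m
Total distance = 28 m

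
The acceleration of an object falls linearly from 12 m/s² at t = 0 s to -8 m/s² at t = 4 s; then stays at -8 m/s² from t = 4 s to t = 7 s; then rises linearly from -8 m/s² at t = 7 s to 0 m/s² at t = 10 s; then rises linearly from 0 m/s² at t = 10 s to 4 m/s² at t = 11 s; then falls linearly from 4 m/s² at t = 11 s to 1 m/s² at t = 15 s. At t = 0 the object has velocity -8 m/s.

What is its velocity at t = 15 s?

-24 m/s

Δv equals the area under the a-t graph; then v = v₀ + Δv.
0–4 s: ½(12 + -8)(4) = 8 m/s
4–7 s: -8 × 3 = -24 m/s
7–10 s: ½(-8 + 0)(3) = -12 m/s
10–11 s: ½(0 + 4)(1) = 2 m/s
11–15 s: ½(4 + 1)(4) = 10 m/s
Δv = -16 m/s, so v(15) = -8 + (-16) = -24 m/s.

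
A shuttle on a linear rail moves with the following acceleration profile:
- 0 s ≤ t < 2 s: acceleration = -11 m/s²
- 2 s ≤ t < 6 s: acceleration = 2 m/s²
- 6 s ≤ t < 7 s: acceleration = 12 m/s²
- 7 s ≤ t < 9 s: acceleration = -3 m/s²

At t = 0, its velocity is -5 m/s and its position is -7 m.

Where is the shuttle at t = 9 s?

On each constant-a segment, Δv = aΔt and Δx = v₀Δt + ½aΔt²; chain segment to segment.
0–2 s: v starts -5 m/s; Δx = -5·2 + ½·-11·2² = -32 m; v ends -27 m/s.
2–6 s: v starts -27 m/s; Δx = -27·4 + ½·2·4² = -92 m; v ends -19 m/s.
6–7 s: v starts -19 m/s; Δx = -19·1 + ½·12·1² = -13 m; v ends -7 m/s.
7–9 s: v starts -7 m/s; Δx = -7·2 + ½·-3·2² = -20 m; v ends -13 m/s.
x(9) = -7 + Σ Δx = -164 m.

-164 m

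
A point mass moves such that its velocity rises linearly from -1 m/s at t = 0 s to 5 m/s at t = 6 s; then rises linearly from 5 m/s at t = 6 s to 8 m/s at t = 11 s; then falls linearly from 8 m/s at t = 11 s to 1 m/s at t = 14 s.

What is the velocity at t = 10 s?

On 6–11 s the graph is linear from 5 to 8 m/s: v(10) = 5 + (8 − 5)·(10 − 6)/(11 − 6) = 7.4 m/s.

7.4 m/s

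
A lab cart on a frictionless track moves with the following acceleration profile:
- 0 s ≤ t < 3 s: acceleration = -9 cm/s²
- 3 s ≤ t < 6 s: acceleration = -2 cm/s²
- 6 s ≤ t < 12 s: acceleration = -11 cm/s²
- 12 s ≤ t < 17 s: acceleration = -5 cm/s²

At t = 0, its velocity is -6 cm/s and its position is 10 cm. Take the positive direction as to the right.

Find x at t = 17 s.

On each constant-a segment, Δv = aΔt and Δx = v₀Δt + ½aΔt²; chain segment to segment.
0–3 s: v starts -6 cm/s; Δx = -6·3 + ½·-9·3² = -58.5 cm; v ends -33 cm/s.
3–6 s: v starts -33 cm/s; Δx = -33·3 + ½·-2·3² = -108 cm; v ends -39 cm/s.
6–12 s: v starts -39 cm/s; Δx = -39·6 + ½·-11·6² = -432 cm; v ends -105 cm/s.
12–17 s: v starts -105 cm/s; Δx = -105·5 + ½·-5·5² = -587.5 cm; v ends -130 cm/s.
x(17) = 10 + Σ Δx = -1176 cm.

-1176 cm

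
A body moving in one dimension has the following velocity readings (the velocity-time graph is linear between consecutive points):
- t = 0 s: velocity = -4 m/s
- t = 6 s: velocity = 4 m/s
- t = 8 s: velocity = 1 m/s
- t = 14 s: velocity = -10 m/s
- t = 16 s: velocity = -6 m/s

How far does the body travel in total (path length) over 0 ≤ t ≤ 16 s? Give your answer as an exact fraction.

Total distance travelled is ∫|v| dt — sum the magnitudes of each area piece.
0–6 s: v = 0 at t = 3 s; triangle areas 6 + 6 = 12 m
6–8 s: |½(4 + 1)(2)| = 5 m
8–14 s: v = 0 at t = 94/11 s; triangle areas 3/11 + 300/11 = 303/11 m
14–16 s: |½(-10 + -6)(2)| = 16 m
Total distance = 666/11 m

666/11 m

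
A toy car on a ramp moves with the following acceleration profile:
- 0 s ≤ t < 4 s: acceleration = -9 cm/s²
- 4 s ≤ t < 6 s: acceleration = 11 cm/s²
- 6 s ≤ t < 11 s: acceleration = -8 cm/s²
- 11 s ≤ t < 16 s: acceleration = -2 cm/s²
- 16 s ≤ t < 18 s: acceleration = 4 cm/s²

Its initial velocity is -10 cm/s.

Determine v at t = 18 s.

-66 cm/s

Δv equals the area under the a-t graph; then v = v₀ + Δv.
0–4 s: -9 × 4 = -36 cm/s
4–6 s: 11 × 2 = 22 cm/s
6–11 s: -8 × 5 = -40 cm/s
11–16 s: -2 × 5 = -10 cm/s
16–18 s: 4 × 2 = 8 cm/s
Δv = -56 cm/s, so v(18) = -10 + (-56) = -66 cm/s.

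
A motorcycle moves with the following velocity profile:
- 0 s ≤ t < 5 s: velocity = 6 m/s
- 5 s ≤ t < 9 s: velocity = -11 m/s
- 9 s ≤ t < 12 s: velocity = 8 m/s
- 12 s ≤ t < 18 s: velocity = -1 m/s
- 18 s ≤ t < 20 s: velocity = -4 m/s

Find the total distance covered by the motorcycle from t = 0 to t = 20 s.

Total distance travelled is ∫|v| dt — sum the magnitudes of each area piece.
0–5 s: |6| × 5 = 30 m
5–9 s: |-11| × 4 = 44 m
9–12 s: |8| × 3 = 24 m
12–18 s: |-1| × 6 = 6 m
18–20 s: |-4| × 2 = 8 m
Total distance = 112 m

112 m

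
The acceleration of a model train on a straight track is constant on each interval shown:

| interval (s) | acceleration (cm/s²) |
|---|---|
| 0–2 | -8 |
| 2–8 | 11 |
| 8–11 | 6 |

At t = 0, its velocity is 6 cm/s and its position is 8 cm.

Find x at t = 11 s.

337 cm

On each constant-a segment, Δv = aΔt and Δx = v₀Δt + ½aΔt²; chain segment to segment.
0–2 s: v starts 6 cm/s; Δx = 6·2 + ½·-8·2² = -4 cm; v ends -10 cm/s.
2–8 s: v starts -10 cm/s; Δx = -10·6 + ½·11·6² = 138 cm; v ends 56 cm/s.
8–11 s: v starts 56 cm/s; Δx = 56·3 + ½·6·3² = 195 cm; v ends 74 cm/s.
x(11) = 8 + Σ Δx = 337 cm.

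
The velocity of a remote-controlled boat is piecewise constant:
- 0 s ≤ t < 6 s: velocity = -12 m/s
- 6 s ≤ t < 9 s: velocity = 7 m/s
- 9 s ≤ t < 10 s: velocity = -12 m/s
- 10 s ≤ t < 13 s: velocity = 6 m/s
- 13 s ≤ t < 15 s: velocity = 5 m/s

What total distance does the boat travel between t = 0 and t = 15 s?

133 m

Distance (not displacement) is the total path length: add the absolute areas under v-t.
0–6 s: |-12| × 6 = 72 m
6–9 s: |7| × 3 = 21 m
9–10 s: |-12| × 1 = 12 m
10–13 s: |6| × 3 = 18 m
13–15 s: |5| × 2 = 10 m
Total distance = 133 m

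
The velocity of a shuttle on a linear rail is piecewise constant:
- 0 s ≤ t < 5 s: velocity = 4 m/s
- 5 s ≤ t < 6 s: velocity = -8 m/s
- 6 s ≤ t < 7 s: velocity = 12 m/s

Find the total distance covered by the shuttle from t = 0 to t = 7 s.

Distance (not displacement) is the total path length: add the absolute areas under v-t.
0–5 s: |4| × 5 = 20 m
5–6 s: |-8| × 1 = 8 m
6–7 s: |12| × 1 = 12 m
Total distance = 40 m

40 m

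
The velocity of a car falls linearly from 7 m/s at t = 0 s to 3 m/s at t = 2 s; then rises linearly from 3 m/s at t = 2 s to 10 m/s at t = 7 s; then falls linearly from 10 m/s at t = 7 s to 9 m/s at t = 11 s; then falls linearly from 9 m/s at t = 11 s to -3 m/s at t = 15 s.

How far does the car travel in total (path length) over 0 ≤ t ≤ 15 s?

Total distance travelled is ∫|v| dt — sum the magnitudes of each area piece.
0–2 s: |½(7 + 3)(2)| = 10 m
2–7 s: |½(3 + 10)(5)| = 32.5 m
7–11 s: |½(10 + 9)(4)| = 38 m
11–15 s: v = 0 at t = 14 s; triangle areas 13.5 + 1.5 = 15 m
Total distance = 95.5 m

95.5 m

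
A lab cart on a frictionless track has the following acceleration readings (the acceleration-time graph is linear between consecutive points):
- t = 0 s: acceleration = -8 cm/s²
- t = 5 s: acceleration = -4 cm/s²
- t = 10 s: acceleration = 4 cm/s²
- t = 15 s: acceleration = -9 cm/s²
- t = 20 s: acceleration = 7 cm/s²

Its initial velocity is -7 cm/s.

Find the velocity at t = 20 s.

Δv equals the area under the a-t graph; then v = v₀ + Δv.
0–5 s: ½(-8 + -4)(5) = -30 cm/s
5–10 s: ½(-4 + 4)(5) = 0 cm/s
10–15 s: ½(4 + -9)(5) = -12.5 cm/s
15–20 s: ½(-9 + 7)(5) = -5 cm/s
Δv = -47.5 cm/s, so v(20) = -7 + (-47.5) = -54.5 cm/s.

-54.5 cm/s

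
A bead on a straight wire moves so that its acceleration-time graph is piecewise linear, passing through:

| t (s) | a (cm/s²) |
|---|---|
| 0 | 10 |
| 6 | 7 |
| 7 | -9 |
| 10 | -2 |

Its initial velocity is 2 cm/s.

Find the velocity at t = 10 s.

35.5 cm/s

Δv equals the area under the a-t graph; then v = v₀ + Δv.
0–6 s: ½(10 + 7)(6) = 51 cm/s
6–7 s: ½(7 + -9)(1) = -1 cm/s
7–10 s: ½(-9 + -2)(3) = -16.5 cm/s
Δv = 33.5 cm/s, so v(10) = 2 + (33.5) = 35.5 cm/s.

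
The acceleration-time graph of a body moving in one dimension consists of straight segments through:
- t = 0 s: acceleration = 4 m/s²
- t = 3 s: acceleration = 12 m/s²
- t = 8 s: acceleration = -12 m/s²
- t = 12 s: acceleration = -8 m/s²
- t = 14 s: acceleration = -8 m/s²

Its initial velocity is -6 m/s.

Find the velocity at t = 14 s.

-38 m/s

Δv equals the area under the a-t graph; then v = v₀ + Δv.
0–3 s: ½(4 + 12)(3) = 24 m/s
3–8 s: ½(12 + -12)(5) = 0 m/s
8–12 s: ½(-12 + -8)(4) = -40 m/s
12–14 s: -8 × 2 = -16 m/s
Δv = -32 m/s, so v(14) = -6 + (-32) = -38 m/s.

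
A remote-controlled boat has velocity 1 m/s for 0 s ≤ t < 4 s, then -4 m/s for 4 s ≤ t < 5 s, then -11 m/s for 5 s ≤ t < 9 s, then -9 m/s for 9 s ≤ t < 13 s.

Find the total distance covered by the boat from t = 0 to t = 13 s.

Distance (not displacement) is the total path length: add the absolute areas under v-t.
0–4 s: |1| × 4 = 4 m
4–5 s: |-4| × 1 = 4 m
5–9 s: |-11| × 4 = 44 m
9–13 s: |-9| × 4 = 36 m
Total distance = 88 m

88 m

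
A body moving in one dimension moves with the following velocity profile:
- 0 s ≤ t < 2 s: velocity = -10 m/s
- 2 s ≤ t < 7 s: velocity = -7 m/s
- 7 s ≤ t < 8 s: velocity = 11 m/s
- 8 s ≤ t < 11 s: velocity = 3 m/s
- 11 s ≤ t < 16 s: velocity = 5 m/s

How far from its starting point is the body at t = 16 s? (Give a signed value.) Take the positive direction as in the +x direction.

-10 m

Net displacement equals the area under the velocity-time graph (areas below the axis count negative).
0–2 s: -10 × 2 = -20 m
2–7 s: -7 × 5 = -35 m
7–8 s: 11 × 1 = 11 m
8–11 s: 3 × 3 = 9 m
11–16 s: 5 × 5 = 25 m
Net displacement = -10 m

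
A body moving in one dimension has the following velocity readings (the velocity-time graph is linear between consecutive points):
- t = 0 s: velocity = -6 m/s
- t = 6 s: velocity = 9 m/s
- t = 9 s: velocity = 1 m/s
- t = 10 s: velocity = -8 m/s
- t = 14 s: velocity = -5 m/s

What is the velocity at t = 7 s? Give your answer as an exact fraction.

19/3 m/s

On 6–9 s the graph is linear from 9 to 1 m/s: v(7) = 9 + (1 − 9)·(7 − 6)/(9 − 6) = 19/3 m/s.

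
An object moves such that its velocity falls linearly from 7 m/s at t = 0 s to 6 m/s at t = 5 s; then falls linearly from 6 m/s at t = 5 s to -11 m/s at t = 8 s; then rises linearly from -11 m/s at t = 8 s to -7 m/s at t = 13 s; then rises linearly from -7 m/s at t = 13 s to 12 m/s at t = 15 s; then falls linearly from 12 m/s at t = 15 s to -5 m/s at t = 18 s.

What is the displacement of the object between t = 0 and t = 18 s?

Net displacement equals the area under the velocity-time graph (areas below the axis count negative).
0–5 s: ½(7 + 6)(5) = 32.5 m
5–8 s: ½(6 + -11)(3) = -7.5 m
8–13 s: ½(-11 + -7)(5) = -45 m
13–15 s: ½(-7 + 12)(2) = 5 m
15–18 s: ½(12 + -5)(3) = 10.5 m
Net displacement = -4.5 m

-4.5 m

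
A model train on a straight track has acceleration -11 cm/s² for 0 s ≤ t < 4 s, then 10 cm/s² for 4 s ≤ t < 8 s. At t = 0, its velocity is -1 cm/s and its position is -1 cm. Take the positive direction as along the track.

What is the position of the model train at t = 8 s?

On each constant-a segment, Δv = aΔt and Δx = v₀Δt + ½aΔt²; chain segment to segment.
0–4 s: v starts -1 cm/s; Δx = -1·4 + ½·-11·4² = -92 cm; v ends -45 cm/s.
4–8 s: v starts -45 cm/s; Δx = -45·4 + ½·10·4² = -100 cm; v ends -5 cm/s.
x(8) = -1 + Σ Δx = -193 cm.

-193 cm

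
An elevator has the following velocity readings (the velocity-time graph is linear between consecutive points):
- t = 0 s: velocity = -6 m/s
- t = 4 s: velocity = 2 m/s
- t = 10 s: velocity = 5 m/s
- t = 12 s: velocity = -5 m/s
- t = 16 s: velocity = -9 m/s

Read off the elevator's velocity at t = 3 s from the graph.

On 0–4 s the graph is linear from -6 to 2 m/s: v(3) = -6 + (2 − -6)·(3 − 0)/(4 − 0) = 0 m/s.

0 m/s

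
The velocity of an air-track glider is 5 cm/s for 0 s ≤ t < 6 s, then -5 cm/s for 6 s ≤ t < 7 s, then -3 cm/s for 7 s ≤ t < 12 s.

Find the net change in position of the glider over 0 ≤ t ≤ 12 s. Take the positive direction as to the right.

10 cm

Net displacement equals the area under the velocity-time graph (areas below the axis count negative).
0–6 s: 5 × 6 = 30 cm
6–7 s: -5 × 1 = -5 cm
7–12 s: -3 × 5 = -15 cm
Net displacement = 10 cm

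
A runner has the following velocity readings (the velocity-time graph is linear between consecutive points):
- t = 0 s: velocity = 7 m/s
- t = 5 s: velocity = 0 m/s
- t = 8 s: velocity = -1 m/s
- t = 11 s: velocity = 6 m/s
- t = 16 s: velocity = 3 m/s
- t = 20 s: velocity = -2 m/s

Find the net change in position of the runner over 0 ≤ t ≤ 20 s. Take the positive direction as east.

48 m

Displacement is the signed area under the v-t curve.
0–5 s: ½(7 + 0)(5) = 17.5 m
5–8 s: ½(0 + -1)(3) = -1.5 m
8–11 s: ½(-1 + 6)(3) = 7.5 m
11–16 s: ½(6 + 3)(5) = 22.5 m
16–20 s: ½(3 + -2)(4) = 2 m
Net displacement = 48 m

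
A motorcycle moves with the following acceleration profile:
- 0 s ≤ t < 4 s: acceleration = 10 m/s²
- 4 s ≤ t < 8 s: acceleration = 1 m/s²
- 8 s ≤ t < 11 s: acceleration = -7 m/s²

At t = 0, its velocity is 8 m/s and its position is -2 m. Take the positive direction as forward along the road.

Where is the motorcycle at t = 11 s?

On each constant-a segment, Δv = aΔt and Δx = v₀Δt + ½aΔt²; chain segment to segment.
0–4 s: v starts 8 m/s; Δx = 8·4 + ½·10·4² = 112 m; v ends 48 m/s.
4–8 s: v starts 48 m/s; Δx = 48·4 + ½·1·4² = 200 m; v ends 52 m/s.
8–11 s: v starts 52 m/s; Δx = 52·3 + ½·-7·3² = 124.5 m; v ends 31 m/s.
x(11) = -2 + Σ Δx = 434.5 m.

434.5 m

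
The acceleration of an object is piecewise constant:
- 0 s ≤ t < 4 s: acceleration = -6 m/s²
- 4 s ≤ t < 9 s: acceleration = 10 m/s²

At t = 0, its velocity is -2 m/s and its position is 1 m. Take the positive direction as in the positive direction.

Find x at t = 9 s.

-60 m

On each constant-a segment, Δv = aΔt and Δx = v₀Δt + ½aΔt²; chain segment to segment.
0–4 s: v starts -2 m/s; Δx = -2·4 + ½·-6·4² = -56 m; v ends -26 m/s.
4–9 s: v starts -26 m/s; Δx = -26·5 + ½·10·5² = -5 m; v ends 24 m/s.
x(9) = 1 + Σ Δx = -60 m.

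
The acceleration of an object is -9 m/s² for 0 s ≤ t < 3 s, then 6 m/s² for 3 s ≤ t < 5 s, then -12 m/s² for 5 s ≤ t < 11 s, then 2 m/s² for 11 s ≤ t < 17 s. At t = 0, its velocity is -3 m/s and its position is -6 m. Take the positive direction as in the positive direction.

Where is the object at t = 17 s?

On each constant-a segment, Δv = aΔt and Δx = v₀Δt + ½aΔt²; chain segment to segment.
0–3 s: v starts -3 m/s; Δx = -3·3 + ½·-9·3² = -49.5 m; v ends -30 m/s.
3–5 s: v starts -30 m/s; Δx = -30·2 + ½·6·2² = -48 m; v ends -18 m/s.
5–11 s: v starts -18 m/s; Δx = -18·6 + ½·-12·6² = -324 m; v ends -90 m/s.
11–17 s: v starts -90 m/s; Δx = -90·6 + ½·2·6² = -504 m; v ends -78 m/s.
x(17) = -6 + Σ Δx = -931.5 m.

-931.5 m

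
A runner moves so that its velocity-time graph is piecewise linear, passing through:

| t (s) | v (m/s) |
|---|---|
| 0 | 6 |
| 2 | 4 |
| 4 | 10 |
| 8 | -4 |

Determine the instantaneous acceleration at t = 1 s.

Acceleration is the slope of the v-t graph on 0–2 s: (4 − 6)/(2 − 0) = -1 m/s².

-1 m/s²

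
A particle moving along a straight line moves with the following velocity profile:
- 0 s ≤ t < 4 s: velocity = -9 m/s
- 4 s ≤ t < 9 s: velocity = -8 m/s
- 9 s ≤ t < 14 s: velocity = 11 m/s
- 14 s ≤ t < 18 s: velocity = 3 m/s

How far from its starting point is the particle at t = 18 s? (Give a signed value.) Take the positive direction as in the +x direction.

Displacement is the signed area under the v-t curve.
0–4 s: -9 × 4 = -36 m
4–9 s: -8 × 5 = -40 m
9–14 s: 11 × 5 = 55 m
14–18 s: 3 × 4 = 12 m
Net displacement = -9 m

-9 m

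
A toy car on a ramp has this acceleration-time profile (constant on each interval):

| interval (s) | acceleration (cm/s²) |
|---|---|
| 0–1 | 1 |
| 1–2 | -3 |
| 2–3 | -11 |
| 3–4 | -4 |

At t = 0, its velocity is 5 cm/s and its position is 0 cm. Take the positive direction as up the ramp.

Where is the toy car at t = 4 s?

On each constant-a segment, Δv = aΔt and Δx = v₀Δt + ½aΔt²; chain segment to segment.
0–1 s: v starts 5 cm/s; Δx = 5·1 + ½·1·1² = 5.5 cm; v ends 6 cm/s.
1–2 s: v starts 6 cm/s; Δx = 6·1 + ½·-3·1² = 4.5 cm; v ends 3 cm/s.
2–3 s: v starts 3 cm/s; Δx = 3·1 + ½·-11·1² = -2.5 cm; v ends -8 cm/s.
3–4 s: v starts -8 cm/s; Δx = -8·1 + ½·-4·1² = -10 cm; v ends -12 cm/s.
x(4) = 0 + Σ Δx = -2.5 cm.

-2.5 cm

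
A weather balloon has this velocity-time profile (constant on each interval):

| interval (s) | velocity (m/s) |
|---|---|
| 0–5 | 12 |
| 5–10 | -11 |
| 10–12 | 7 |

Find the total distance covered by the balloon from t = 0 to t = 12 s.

129 m

Distance (not displacement) is the total path length: add the absolute areas under v-t.
0–5 s: |12| × 5 = 60 m
5–10 s: |-11| × 5 = 55 m
10–12 s: |7| × 2 = 14 m
Total distance = 129 m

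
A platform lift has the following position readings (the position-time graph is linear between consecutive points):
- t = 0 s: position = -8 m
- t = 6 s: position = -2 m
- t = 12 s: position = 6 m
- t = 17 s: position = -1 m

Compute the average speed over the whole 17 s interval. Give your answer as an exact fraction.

21/17 m/s

Average speed = (total path length)/(elapsed time); on a piecewise-linear x-t graph the path length is Σ|Δx|.
0–6 s: |Δx| = |-2 − -8| = 6 m
6–12 s: |Δx| = |6 − -2| = 8 m
12–17 s: |Δx| = |-1 − 6| = 7 m
Total path = 21 m; average speed = 21/17 = 21/17 m/s.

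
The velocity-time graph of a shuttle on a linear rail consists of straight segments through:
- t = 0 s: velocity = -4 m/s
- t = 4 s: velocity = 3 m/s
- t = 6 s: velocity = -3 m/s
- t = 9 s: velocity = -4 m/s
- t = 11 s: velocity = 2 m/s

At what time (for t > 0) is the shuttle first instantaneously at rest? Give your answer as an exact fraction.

t = 16/7 s

v changes sign on 0–4 s (from -4 to 3); the graph is linear there, so v = 0 at t = 0 + (4)·(4 − 0)/(3 − -4) = 16/7 s.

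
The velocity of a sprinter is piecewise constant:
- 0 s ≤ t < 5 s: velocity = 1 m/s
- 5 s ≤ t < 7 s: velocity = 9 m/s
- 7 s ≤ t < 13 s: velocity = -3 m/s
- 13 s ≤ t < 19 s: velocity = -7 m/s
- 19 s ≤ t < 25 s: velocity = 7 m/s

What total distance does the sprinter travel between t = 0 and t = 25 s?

125 m

Distance (not displacement) is the total path length: add the absolute areas under v-t.
0–5 s: |1| × 5 = 5 m
5–7 s: |9| × 2 = 18 m
7–13 s: |-3| × 6 = 18 m
13–19 s: |-7| × 6 = 42 m
19–25 s: |7| × 6 = 42 m
Total distance = 125 m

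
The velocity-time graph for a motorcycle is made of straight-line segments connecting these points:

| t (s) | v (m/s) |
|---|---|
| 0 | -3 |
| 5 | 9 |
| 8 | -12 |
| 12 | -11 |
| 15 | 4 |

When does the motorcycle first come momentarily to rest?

t = 1.25 s

v changes sign on 0–5 s (from -3 to 9); the graph is linear there, so v = 0 at t = 0 + (3)·(5 − 0)/(9 − -3) = 1.25 s.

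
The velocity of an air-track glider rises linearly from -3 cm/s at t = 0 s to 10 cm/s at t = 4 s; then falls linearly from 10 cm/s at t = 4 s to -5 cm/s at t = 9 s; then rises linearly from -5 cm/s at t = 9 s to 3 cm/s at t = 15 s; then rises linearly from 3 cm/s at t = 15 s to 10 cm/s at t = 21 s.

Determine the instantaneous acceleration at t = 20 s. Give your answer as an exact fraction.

Acceleration is the slope of the v-t graph on 15–21 s: (10 − 3)/(21 − 15) = 7/6 cm/s².

7/6 cm/s²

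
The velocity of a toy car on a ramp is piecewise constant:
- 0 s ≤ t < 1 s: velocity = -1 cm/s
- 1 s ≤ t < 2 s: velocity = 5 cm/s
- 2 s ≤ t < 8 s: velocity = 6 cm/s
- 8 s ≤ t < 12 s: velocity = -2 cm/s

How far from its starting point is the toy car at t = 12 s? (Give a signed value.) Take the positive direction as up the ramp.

32 cm

Net displacement equals the area under the velocity-time graph (areas below the axis count negative).
0–1 s: -1 × 1 = -1 cm
1–2 s: 5 × 1 = 5 cm
2–8 s: 6 × 6 = 36 cm
8–12 s: -2 × 4 = -8 cm
Net displacement = 32 cm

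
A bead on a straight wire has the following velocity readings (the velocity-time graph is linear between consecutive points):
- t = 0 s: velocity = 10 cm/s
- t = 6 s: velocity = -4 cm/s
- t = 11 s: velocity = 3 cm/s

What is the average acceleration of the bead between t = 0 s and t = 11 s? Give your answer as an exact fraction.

-7/11 cm/s²

Average acceleration = Δv/Δt = (3 − 10)/(11 − 0) = -7/11 cm/s².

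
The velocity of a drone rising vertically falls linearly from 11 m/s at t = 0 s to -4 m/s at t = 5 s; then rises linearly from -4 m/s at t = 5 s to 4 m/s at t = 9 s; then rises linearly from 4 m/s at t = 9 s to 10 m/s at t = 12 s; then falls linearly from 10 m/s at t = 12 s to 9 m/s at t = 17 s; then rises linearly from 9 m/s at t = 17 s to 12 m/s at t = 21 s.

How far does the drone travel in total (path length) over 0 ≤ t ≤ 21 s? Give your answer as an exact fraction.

424/3 m

Total distance travelled is ∫|v| dt — sum the magnitudes of each area piece.
0–5 s: v = 0 at t = 11/3 s; triangle areas 121/6 + 8/3 = 137/6 m
5–9 s: v = 0 at t = 7 s; triangle areas 4 + 4 = 8 m
9–12 s: |½(4 + 10)(3)| = 21 m
12–17 s: |½(10 + 9)(5)| = 47.5 m
17–21 s: |½(9 + 12)(4)| = 42 m
Total distance = 424/3 m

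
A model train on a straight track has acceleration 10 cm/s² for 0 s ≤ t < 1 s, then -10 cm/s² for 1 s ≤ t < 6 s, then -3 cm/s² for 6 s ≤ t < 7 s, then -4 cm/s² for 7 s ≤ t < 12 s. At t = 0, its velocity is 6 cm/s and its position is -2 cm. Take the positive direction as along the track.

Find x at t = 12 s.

On each constant-a segment, Δv = aΔt and Δx = v₀Δt + ½aΔt²; chain segment to segment.
0–1 s: v starts 6 cm/s; Δx = 6·1 + ½·10·1² = 11 cm; v ends 16 cm/s.
1–6 s: v starts 16 cm/s; Δx = 16·5 + ½·-10·5² = -45 cm; v ends -34 cm/s.
6–7 s: v starts -34 cm/s; Δx = -34·1 + ½·-3·1² = -35.5 cm; v ends -37 cm/s.
7–12 s: v starts -37 cm/s; Δx = -37·5 + ½·-4·5² = -235 cm; v ends -57 cm/s.
x(12) = -2 + Σ Δx = -306.5 cm.

-306.5 cm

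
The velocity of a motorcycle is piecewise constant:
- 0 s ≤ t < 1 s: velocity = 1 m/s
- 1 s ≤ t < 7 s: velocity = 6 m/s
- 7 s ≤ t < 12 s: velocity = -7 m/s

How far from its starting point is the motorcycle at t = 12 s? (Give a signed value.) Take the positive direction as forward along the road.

Displacement is the signed area under the v-t curve.
0–1 s: 1 × 1 = 1 m
1–7 s: 6 × 6 = 36 m
7–12 s: -7 × 5 = -35 m
Net displacement = 2 m

2 m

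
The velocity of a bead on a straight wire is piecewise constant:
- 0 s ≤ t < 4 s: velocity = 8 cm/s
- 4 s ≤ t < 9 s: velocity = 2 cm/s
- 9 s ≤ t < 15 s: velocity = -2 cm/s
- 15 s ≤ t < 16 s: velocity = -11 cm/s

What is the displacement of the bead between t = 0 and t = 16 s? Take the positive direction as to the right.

Displacement is the signed area under the v-t curve.
0–4 s: 8 × 4 = 32 cm
4–9 s: 2 × 5 = 10 cm
9–15 s: -2 × 6 = -12 cm
15–16 s: -11 × 1 = -11 cm
Net displacement = 19 cm

19 cm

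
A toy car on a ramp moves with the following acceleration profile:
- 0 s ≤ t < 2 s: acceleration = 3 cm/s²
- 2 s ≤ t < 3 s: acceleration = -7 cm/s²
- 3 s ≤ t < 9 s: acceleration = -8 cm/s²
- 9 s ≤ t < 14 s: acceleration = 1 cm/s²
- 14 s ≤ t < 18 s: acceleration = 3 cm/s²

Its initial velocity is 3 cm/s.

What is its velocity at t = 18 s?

-29 cm/s

Δv equals the area under the a-t graph; then v = v₀ + Δv.
0–2 s: 3 × 2 = 6 cm/s
2–3 s: -7 × 1 = -7 cm/s
3–9 s: -8 × 6 = -48 cm/s
9–14 s: 1 × 5 = 5 cm/s
14–18 s: 3 × 4 = 12 cm/s
Δv = -32 cm/s, so v(18) = 3 + (-32) = -29 cm/s.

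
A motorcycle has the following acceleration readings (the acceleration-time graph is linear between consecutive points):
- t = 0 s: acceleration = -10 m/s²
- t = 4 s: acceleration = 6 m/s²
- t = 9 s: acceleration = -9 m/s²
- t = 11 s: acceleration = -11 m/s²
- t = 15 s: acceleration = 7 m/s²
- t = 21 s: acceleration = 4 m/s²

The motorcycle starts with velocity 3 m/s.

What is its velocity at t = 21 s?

Δv equals the area under the a-t graph; then v = v₀ + Δv.
0–4 s: ½(-10 + 6)(4) = -8 m/s
4–9 s: ½(6 + -9)(5) = -7.5 m/s
9–11 s: ½(-9 + -11)(2) = -20 m/s
11–15 s: ½(-11 + 7)(4) = -8 m/s
15–21 s: ½(7 + 4)(6) = 33 m/s
Δv = -10.5 m/s, so v(21) = 3 + (-10.5) = -7.5 m/s.

-7.5 m/s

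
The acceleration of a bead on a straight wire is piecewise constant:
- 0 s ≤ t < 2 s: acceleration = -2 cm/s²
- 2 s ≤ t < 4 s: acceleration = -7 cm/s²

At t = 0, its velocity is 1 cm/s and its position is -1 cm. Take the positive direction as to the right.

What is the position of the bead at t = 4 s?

On each constant-a segment, Δv = aΔt and Δx = v₀Δt + ½aΔt²; chain segment to segment.
0–2 s: v starts 1 cm/s; Δx = 1·2 + ½·-2·2² = -2 cm; v ends -3 cm/s.
2–4 s: v starts -3 cm/s; Δx = -3·2 + ½·-7·2² = -20 cm; v ends -17 cm/s.
x(4) = -1 + Σ Δx = -23 cm.

-23 cm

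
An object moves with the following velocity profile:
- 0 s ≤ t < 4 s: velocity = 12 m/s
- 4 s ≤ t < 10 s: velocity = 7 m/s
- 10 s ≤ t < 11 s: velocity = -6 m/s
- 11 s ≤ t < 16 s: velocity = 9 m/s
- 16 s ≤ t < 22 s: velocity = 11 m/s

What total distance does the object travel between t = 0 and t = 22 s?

207 m

Total distance travelled is ∫|v| dt — sum the magnitudes of each area piece.
0–4 s: |12| × 4 = 48 m
4–10 s: |7| × 6 = 42 m
10–11 s: |-6| × 1 = 6 m
11–16 s: |9| × 5 = 45 m
16–22 s: |11| × 6 = 66 m
Total distance = 207 m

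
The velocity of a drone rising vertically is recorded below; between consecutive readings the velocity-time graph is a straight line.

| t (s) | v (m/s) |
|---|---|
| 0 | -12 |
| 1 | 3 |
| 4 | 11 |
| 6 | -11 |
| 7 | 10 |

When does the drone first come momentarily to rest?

v changes sign on 0–1 s (from -12 to 3); the graph is linear there, so v = 0 at t = 0 + (12)·(1 − 0)/(3 − -12) = 0.8 s.

t = 0.8 s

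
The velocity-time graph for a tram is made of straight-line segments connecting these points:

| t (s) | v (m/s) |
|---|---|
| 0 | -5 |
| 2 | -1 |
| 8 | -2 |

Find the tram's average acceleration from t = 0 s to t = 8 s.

0.375 m/s²

Average acceleration = Δv/Δt = (-2 − -5)/(8 − 0) = 0.375 m/s².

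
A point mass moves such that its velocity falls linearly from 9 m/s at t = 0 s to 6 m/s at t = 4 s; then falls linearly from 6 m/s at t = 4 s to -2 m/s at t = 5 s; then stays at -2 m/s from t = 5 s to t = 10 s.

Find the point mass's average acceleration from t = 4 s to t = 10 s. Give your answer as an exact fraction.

-4/3 m/s²

Average acceleration = Δv/Δt = (-2 − 6)/(10 − 4) = -4/3 m/s².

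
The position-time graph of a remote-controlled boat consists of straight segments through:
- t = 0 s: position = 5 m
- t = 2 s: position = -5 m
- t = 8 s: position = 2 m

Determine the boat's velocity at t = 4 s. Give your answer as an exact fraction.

Velocity is the slope of the x-t graph on 2–8 s: (2 − -5)/(8 − 2) = 7/6 m/s.

7/6 m/s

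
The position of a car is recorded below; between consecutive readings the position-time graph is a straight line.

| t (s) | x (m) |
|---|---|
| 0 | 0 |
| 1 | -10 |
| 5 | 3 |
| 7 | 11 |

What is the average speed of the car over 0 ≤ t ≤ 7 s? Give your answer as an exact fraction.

Average speed = (total path length)/(elapsed time); on a piecewise-linear x-t graph the path length is Σ|Δx|.
0–1 s: |Δx| = |-10 − 0| = 10 m
1–5 s: |Δx| = |3 − -10| = 13 m
5–7 s: |Δx| = |11 − 3| = 8 m
Total path = 31 m; average speed = 31/7 = 31/7 m/s.

31/7 m/s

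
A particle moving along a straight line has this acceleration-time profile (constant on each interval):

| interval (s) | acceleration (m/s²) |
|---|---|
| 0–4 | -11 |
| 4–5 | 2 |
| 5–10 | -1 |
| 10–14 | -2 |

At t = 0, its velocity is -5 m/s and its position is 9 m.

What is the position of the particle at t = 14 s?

-618.5 m

On each constant-a segment, Δv = aΔt and Δx = v₀Δt + ½aΔt²; chain segment to segment.
0–4 s: v starts -5 m/s; Δx = -5·4 + ½·-11·4² = -108 m; v ends -49 m/s.
4–5 s: v starts -49 m/s; Δx = -49·1 + ½·2·1² = -48 m; v ends -47 m/s.
5–10 s: v starts -47 m/s; Δx = -47·5 + ½·-1·5² = -247.5 m; v ends -52 m/s.
10–14 s: v starts -52 m/s; Δx = -52·4 + ½·-2·4² = -224 m; v ends -60 m/s.
x(14) = 9 + Σ Δx = -618.5 m.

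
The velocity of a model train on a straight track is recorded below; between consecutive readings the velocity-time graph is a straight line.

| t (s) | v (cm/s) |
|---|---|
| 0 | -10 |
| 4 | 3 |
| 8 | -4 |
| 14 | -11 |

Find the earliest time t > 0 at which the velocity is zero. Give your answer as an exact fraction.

t = 40/13 s

v changes sign on 0–4 s (from -10 to 3); the graph is linear there, so v = 0 at t = 0 + (10)·(4 − 0)/(3 − -10) = 40/13 s.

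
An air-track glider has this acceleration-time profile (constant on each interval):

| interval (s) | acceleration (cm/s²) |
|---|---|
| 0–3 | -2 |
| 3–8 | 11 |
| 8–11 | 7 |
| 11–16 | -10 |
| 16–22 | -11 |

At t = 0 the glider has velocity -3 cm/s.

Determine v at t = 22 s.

Δv equals the area under the a-t graph; then v = v₀ + Δv.
0–3 s: -2 × 3 = -6 cm/s
3–8 s: 11 × 5 = 55 cm/s
8–11 s: 7 × 3 = 21 cm/s
11–16 s: -10 × 5 = -50 cm/s
16–22 s: -11 × 6 = -66 cm/s
Δv = -46 cm/s, so v(22) = -3 + (-46) = -49 cm/s.

-49 cm/s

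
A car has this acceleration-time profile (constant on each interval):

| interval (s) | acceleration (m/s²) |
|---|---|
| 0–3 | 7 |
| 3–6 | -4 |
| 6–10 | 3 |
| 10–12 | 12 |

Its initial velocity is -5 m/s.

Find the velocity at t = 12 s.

40 m/s

Δv equals the area under the a-t graph; then v = v₀ + Δv.
0–3 s: 7 × 3 = 21 m/s
3–6 s: -4 × 3 = -12 m/s
6–10 s: 3 × 4 = 12 m/s
10–12 s: 12 × 2 = 24 m/s
Δv = 45 m/s, so v(12) = -5 + (45) = 40 m/s.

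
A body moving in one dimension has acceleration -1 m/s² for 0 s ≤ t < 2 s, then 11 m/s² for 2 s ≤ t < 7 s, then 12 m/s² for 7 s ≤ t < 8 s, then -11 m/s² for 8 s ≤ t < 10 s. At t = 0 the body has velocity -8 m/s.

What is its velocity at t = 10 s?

Δv equals the area under the a-t graph; then v = v₀ + Δv.
0–2 s: -1 × 2 = -2 m/s
2–7 s: 11 × 5 = 55 m/s
7–8 s: 12 × 1 = 12 m/s
8–10 s: -11 × 2 = -22 m/s
Δv = 43 m/s, so v(10) = -8 + (43) = 35 m/s.

35 m/s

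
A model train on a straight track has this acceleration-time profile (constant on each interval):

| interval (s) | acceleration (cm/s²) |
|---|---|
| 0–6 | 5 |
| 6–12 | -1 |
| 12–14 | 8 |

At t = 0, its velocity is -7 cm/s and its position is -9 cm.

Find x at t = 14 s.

209 cm

On each constant-a segment, Δv = aΔt and Δx = v₀Δt + ½aΔt²; chain segment to segment.
0–6 s: v starts -7 cm/s; Δx = -7·6 + ½·5·6² = 48 cm; v ends 23 cm/s.
6–12 s: v starts 23 cm/s; Δx = 23·6 + ½·-1·6² = 120 cm; v ends 17 cm/s.
12–14 s: v starts 17 cm/s; Δx = 17·2 + ½·8·2² = 50 cm; v ends 33 cm/s.
x(14) = -9 + Σ Δx = 209 cm.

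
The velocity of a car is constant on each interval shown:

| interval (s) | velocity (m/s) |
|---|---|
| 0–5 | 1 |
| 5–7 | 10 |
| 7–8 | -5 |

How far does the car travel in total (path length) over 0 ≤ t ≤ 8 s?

30 m

Total distance travelled is ∫|v| dt — sum the magnitudes of each area piece.
0–5 s: |1| × 5 = 5 m
5–7 s: |10| × 2 = 20 m
7–8 s: |-5| × 1 = 5 m
Total distance = 30 m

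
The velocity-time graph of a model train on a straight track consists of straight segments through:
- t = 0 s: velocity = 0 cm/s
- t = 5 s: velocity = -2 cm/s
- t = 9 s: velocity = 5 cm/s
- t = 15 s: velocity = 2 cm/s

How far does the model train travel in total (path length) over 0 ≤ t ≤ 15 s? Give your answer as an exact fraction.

240/7 cm

Distance (not displacement) is the total path length: add the absolute areas under v-t.
0–5 s: |½(0 + -2)(5)| = 5 cm
5–9 s: v = 0 at t = 43/7 s; triangle areas 8/7 + 50/7 = 58/7 cm
9–15 s: |½(5 + 2)(6)| = 21 cm
Total distance = 240/7 cm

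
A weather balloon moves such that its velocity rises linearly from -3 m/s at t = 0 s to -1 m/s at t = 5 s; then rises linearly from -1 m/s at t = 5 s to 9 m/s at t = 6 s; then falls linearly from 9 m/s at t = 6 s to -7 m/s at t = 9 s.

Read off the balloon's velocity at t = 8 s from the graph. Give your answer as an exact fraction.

-5/3 m/s

On 6–9 s the graph is linear from 9 to -7 m/s: v(8) = 9 + (-7 − 9)·(8 − 6)/(9 − 6) = -5/3 m/s.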